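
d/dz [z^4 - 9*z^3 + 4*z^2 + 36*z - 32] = 4*z^3 - 27*z^2 + 8*z + 36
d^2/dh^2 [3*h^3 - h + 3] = 18*h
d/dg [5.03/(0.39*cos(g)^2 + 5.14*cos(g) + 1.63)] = (3.9234*cos(g) + 25.8542)*sin(g)/(0.39*cos(g)^2 + 5.14*cos(g) + 1.63)^2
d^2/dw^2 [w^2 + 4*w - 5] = 2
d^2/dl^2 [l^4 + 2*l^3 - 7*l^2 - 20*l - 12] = 12*l^2 + 12*l - 14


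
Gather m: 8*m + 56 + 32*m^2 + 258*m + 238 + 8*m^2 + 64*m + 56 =40*m^2 + 330*m + 350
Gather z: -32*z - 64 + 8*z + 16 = -24*z - 48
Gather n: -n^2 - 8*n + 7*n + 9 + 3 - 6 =-n^2 - n + 6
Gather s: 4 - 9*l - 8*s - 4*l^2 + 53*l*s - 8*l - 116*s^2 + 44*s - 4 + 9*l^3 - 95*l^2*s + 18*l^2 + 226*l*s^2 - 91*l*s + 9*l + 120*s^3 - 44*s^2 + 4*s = 9*l^3 + 14*l^2 - 8*l + 120*s^3 + s^2*(226*l - 160) + s*(-95*l^2 - 38*l + 40)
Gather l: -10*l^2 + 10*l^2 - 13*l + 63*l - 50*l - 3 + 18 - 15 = 0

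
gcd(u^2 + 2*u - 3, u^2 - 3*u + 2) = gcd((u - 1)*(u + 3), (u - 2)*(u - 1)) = u - 1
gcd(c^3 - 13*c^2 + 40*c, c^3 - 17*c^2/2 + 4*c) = c^2 - 8*c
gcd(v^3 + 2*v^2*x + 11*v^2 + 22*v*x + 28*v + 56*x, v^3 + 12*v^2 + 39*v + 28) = v^2 + 11*v + 28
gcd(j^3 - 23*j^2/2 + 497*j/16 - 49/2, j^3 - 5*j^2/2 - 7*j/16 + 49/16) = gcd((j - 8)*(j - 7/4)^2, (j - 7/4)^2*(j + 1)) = j^2 - 7*j/2 + 49/16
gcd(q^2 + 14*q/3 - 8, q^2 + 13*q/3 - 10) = q + 6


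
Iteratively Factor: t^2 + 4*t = (t + 4)*(t)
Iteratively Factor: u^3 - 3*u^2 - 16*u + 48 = (u + 4)*(u^2 - 7*u + 12) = (u - 4)*(u + 4)*(u - 3)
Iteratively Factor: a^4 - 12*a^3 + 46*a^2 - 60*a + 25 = (a - 1)*(a^3 - 11*a^2 + 35*a - 25) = (a - 1)^2*(a^2 - 10*a + 25) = (a - 5)*(a - 1)^2*(a - 5)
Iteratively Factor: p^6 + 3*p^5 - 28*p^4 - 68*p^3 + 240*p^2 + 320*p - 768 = (p + 4)*(p^5 - p^4 - 24*p^3 + 28*p^2 + 128*p - 192) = (p - 4)*(p + 4)*(p^4 + 3*p^3 - 12*p^2 - 20*p + 48) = (p - 4)*(p - 2)*(p + 4)*(p^3 + 5*p^2 - 2*p - 24) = (p - 4)*(p - 2)*(p + 3)*(p + 4)*(p^2 + 2*p - 8) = (p - 4)*(p - 2)*(p + 3)*(p + 4)^2*(p - 2)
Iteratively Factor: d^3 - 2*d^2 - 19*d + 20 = (d + 4)*(d^2 - 6*d + 5) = (d - 1)*(d + 4)*(d - 5)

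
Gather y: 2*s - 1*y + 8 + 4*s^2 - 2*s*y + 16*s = 4*s^2 + 18*s + y*(-2*s - 1) + 8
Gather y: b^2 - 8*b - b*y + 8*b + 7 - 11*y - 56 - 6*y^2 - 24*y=b^2 - 6*y^2 + y*(-b - 35) - 49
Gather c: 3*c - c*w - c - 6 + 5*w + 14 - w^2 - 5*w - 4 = c*(2 - w) - w^2 + 4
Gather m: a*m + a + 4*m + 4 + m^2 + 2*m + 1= a + m^2 + m*(a + 6) + 5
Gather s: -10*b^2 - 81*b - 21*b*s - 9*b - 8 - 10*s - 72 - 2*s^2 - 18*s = -10*b^2 - 90*b - 2*s^2 + s*(-21*b - 28) - 80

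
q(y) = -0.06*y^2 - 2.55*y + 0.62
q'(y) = -0.12*y - 2.55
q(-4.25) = 10.37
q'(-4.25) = -2.04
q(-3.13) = 8.01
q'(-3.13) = -2.17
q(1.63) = -3.70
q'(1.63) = -2.75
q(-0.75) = 2.50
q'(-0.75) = -2.46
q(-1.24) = 3.69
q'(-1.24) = -2.40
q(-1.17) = 3.52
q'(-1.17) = -2.41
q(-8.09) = 17.32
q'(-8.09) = -1.58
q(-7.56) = 16.47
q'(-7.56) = -1.64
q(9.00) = -27.19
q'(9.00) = -3.63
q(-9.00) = 18.71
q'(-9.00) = -1.47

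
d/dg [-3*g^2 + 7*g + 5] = 7 - 6*g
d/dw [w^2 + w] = 2*w + 1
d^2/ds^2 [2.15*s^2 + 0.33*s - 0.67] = 4.30000000000000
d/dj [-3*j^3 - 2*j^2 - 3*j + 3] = -9*j^2 - 4*j - 3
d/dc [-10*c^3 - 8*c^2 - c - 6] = -30*c^2 - 16*c - 1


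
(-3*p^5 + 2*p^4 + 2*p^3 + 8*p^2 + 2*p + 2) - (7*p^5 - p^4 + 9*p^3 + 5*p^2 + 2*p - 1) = -10*p^5 + 3*p^4 - 7*p^3 + 3*p^2 + 3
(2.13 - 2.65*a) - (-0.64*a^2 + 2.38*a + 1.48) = 0.64*a^2 - 5.03*a + 0.65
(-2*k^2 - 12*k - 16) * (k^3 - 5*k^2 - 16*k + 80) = -2*k^5 - 2*k^4 + 76*k^3 + 112*k^2 - 704*k - 1280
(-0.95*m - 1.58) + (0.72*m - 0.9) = -0.23*m - 2.48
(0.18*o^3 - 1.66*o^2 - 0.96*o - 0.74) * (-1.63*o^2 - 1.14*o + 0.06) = -0.2934*o^5 + 2.5006*o^4 + 3.468*o^3 + 2.201*o^2 + 0.786*o - 0.0444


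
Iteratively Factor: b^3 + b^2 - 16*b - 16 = (b + 1)*(b^2 - 16) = (b + 1)*(b + 4)*(b - 4)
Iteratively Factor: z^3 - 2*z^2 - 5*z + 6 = (z - 3)*(z^2 + z - 2) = (z - 3)*(z + 2)*(z - 1)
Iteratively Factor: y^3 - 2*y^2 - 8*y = (y)*(y^2 - 2*y - 8) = y*(y - 4)*(y + 2)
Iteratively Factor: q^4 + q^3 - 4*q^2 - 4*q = (q + 2)*(q^3 - q^2 - 2*q) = (q + 1)*(q + 2)*(q^2 - 2*q) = (q - 2)*(q + 1)*(q + 2)*(q)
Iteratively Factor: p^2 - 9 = (p - 3)*(p + 3)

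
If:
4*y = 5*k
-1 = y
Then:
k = -4/5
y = -1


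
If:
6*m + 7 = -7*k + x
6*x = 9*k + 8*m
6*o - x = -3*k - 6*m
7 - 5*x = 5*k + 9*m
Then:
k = -854/167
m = 756/167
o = -749/334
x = -273/167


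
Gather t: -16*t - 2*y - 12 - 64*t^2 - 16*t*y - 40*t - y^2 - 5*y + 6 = -64*t^2 + t*(-16*y - 56) - y^2 - 7*y - 6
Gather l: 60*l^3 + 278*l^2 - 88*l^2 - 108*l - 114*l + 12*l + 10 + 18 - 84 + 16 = 60*l^3 + 190*l^2 - 210*l - 40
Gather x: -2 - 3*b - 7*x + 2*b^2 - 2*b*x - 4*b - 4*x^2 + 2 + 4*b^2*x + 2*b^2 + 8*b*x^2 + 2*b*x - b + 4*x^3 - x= 4*b^2 - 8*b + 4*x^3 + x^2*(8*b - 4) + x*(4*b^2 - 8)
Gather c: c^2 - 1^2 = c^2 - 1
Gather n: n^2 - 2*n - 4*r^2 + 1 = n^2 - 2*n - 4*r^2 + 1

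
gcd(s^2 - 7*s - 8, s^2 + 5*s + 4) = s + 1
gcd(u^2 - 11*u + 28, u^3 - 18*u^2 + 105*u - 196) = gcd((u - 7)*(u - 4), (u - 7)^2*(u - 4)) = u^2 - 11*u + 28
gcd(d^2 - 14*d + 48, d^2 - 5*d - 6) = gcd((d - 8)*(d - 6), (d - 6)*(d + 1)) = d - 6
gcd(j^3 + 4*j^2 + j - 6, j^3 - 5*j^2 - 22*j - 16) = j + 2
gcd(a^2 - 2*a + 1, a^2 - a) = a - 1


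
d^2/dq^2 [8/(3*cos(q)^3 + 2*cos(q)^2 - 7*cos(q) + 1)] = 8*((-19*cos(q) + 16*cos(2*q) + 27*cos(3*q))*(3*cos(q)^3 + 2*cos(q)^2 - 7*cos(q) + 1)/4 + 2*(9*cos(q)^2 + 4*cos(q) - 7)^2*sin(q)^2)/(3*cos(q)^3 + 2*cos(q)^2 - 7*cos(q) + 1)^3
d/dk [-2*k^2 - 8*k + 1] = -4*k - 8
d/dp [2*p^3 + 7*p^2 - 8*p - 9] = 6*p^2 + 14*p - 8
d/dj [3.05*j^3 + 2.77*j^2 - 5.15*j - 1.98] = 9.15*j^2 + 5.54*j - 5.15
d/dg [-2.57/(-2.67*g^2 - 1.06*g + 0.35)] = (-13.7238*g - 2.7242)/(2.67*g^2 + 1.06*g - 0.35)^2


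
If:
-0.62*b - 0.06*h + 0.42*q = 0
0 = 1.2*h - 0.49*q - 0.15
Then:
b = 0.637903225806452*q - 0.0120967741935484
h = 0.408333333333333*q + 0.125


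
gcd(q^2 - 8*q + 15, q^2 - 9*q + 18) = q - 3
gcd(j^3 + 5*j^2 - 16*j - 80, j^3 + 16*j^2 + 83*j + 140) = j^2 + 9*j + 20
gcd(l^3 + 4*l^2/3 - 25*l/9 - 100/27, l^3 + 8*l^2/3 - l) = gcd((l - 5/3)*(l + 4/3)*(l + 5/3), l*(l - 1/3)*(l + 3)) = 1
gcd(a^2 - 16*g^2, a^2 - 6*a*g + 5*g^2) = 1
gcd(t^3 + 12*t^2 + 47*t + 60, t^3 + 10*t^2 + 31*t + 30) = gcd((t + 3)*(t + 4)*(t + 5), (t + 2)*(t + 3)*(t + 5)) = t^2 + 8*t + 15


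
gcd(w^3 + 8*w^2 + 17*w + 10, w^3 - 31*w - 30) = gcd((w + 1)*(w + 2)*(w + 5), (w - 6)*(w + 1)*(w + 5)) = w^2 + 6*w + 5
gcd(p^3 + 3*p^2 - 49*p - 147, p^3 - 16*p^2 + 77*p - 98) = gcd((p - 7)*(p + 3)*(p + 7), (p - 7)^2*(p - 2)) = p - 7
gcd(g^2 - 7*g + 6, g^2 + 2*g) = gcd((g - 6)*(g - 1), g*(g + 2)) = 1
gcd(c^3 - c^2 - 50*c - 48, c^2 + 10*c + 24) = c + 6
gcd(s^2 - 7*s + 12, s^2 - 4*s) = s - 4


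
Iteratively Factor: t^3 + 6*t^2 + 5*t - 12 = (t + 3)*(t^2 + 3*t - 4) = (t - 1)*(t + 3)*(t + 4)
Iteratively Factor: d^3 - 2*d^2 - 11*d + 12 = (d + 3)*(d^2 - 5*d + 4) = (d - 4)*(d + 3)*(d - 1)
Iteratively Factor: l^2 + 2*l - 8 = (l - 2)*(l + 4)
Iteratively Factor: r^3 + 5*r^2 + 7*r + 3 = (r + 1)*(r^2 + 4*r + 3) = (r + 1)^2*(r + 3)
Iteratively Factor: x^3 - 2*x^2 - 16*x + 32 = (x - 4)*(x^2 + 2*x - 8) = (x - 4)*(x + 4)*(x - 2)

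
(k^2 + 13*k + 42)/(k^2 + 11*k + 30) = (k + 7)/(k + 5)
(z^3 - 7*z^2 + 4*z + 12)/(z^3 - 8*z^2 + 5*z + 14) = (z - 6)/(z - 7)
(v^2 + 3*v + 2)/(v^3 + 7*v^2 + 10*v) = (v + 1)/(v*(v + 5))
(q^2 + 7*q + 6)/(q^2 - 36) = (q + 1)/(q - 6)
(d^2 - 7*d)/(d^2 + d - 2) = d*(d - 7)/(d^2 + d - 2)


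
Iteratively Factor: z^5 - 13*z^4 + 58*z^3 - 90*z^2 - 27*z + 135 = (z - 3)*(z^4 - 10*z^3 + 28*z^2 - 6*z - 45) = (z - 3)^2*(z^3 - 7*z^2 + 7*z + 15) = (z - 5)*(z - 3)^2*(z^2 - 2*z - 3) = (z - 5)*(z - 3)^2*(z + 1)*(z - 3)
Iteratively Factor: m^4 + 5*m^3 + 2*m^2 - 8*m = (m + 4)*(m^3 + m^2 - 2*m) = m*(m + 4)*(m^2 + m - 2) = m*(m + 2)*(m + 4)*(m - 1)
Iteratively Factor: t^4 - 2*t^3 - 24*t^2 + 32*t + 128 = (t - 4)*(t^3 + 2*t^2 - 16*t - 32) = (t - 4)*(t + 2)*(t^2 - 16) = (t - 4)*(t + 2)*(t + 4)*(t - 4)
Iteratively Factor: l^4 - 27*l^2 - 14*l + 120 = (l + 4)*(l^3 - 4*l^2 - 11*l + 30) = (l - 2)*(l + 4)*(l^2 - 2*l - 15) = (l - 5)*(l - 2)*(l + 4)*(l + 3)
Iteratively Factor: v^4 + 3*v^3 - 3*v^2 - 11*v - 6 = (v + 1)*(v^3 + 2*v^2 - 5*v - 6) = (v + 1)^2*(v^2 + v - 6) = (v - 2)*(v + 1)^2*(v + 3)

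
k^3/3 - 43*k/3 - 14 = (k/3 + 1/3)*(k - 7)*(k + 6)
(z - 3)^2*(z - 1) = z^3 - 7*z^2 + 15*z - 9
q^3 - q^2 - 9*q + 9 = (q - 3)*(q - 1)*(q + 3)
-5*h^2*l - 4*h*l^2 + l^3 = l*(-5*h + l)*(h + l)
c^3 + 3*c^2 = c^2*(c + 3)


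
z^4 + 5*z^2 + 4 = (z - 2*I)*(z - I)*(z + I)*(z + 2*I)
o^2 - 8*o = o*(o - 8)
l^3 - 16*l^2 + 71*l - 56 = (l - 8)*(l - 7)*(l - 1)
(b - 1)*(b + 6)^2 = b^3 + 11*b^2 + 24*b - 36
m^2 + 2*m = m*(m + 2)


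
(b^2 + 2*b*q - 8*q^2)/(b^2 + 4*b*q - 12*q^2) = (b + 4*q)/(b + 6*q)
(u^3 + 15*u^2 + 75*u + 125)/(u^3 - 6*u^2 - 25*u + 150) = (u^2 + 10*u + 25)/(u^2 - 11*u + 30)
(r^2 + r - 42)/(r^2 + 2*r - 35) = (r - 6)/(r - 5)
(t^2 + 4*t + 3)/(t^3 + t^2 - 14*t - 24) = (t + 1)/(t^2 - 2*t - 8)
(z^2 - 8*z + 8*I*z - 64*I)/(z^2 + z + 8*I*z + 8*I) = (z - 8)/(z + 1)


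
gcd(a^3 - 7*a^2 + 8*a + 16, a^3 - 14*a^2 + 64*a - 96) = a^2 - 8*a + 16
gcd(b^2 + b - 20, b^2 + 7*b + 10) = b + 5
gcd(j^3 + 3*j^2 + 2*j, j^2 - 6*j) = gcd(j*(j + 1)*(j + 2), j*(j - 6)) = j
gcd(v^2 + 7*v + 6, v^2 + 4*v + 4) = 1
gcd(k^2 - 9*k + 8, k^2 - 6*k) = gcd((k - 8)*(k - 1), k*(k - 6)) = 1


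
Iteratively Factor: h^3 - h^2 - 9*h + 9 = (h - 1)*(h^2 - 9) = (h - 1)*(h + 3)*(h - 3)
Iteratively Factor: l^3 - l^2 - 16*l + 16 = (l - 1)*(l^2 - 16) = (l - 4)*(l - 1)*(l + 4)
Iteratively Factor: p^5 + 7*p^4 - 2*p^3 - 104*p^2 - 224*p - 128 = (p + 1)*(p^4 + 6*p^3 - 8*p^2 - 96*p - 128) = (p + 1)*(p + 4)*(p^3 + 2*p^2 - 16*p - 32) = (p - 4)*(p + 1)*(p + 4)*(p^2 + 6*p + 8) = (p - 4)*(p + 1)*(p + 4)^2*(p + 2)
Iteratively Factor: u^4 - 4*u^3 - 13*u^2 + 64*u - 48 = (u - 1)*(u^3 - 3*u^2 - 16*u + 48) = (u - 1)*(u + 4)*(u^2 - 7*u + 12) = (u - 4)*(u - 1)*(u + 4)*(u - 3)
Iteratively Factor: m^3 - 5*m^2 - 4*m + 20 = (m + 2)*(m^2 - 7*m + 10) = (m - 2)*(m + 2)*(m - 5)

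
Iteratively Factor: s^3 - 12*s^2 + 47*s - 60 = (s - 4)*(s^2 - 8*s + 15) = (s - 4)*(s - 3)*(s - 5)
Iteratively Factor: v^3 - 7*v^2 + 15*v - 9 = (v - 1)*(v^2 - 6*v + 9) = (v - 3)*(v - 1)*(v - 3)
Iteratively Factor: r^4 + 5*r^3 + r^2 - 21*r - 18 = (r + 3)*(r^3 + 2*r^2 - 5*r - 6) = (r + 3)^2*(r^2 - r - 2) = (r - 2)*(r + 3)^2*(r + 1)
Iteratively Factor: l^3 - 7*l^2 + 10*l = (l - 2)*(l^2 - 5*l) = (l - 5)*(l - 2)*(l)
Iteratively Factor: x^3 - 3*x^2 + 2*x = (x)*(x^2 - 3*x + 2) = x*(x - 1)*(x - 2)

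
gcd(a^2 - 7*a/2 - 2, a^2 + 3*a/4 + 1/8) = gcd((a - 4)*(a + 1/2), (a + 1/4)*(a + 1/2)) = a + 1/2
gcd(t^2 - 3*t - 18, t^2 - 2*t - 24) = t - 6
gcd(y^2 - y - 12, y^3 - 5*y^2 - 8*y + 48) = y^2 - y - 12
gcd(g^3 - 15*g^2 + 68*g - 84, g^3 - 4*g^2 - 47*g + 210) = g - 6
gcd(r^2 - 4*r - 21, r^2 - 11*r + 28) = r - 7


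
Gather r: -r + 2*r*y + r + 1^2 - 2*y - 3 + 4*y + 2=2*r*y + 2*y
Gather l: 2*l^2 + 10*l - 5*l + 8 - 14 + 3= 2*l^2 + 5*l - 3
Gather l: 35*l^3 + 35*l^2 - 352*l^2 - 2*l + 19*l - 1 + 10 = 35*l^3 - 317*l^2 + 17*l + 9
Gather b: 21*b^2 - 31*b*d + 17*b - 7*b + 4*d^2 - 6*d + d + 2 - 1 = 21*b^2 + b*(10 - 31*d) + 4*d^2 - 5*d + 1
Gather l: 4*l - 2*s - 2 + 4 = 4*l - 2*s + 2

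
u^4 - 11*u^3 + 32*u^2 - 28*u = u*(u - 7)*(u - 2)^2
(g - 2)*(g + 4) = g^2 + 2*g - 8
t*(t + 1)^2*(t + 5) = t^4 + 7*t^3 + 11*t^2 + 5*t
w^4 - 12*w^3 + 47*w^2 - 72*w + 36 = (w - 6)*(w - 3)*(w - 2)*(w - 1)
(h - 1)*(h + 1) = h^2 - 1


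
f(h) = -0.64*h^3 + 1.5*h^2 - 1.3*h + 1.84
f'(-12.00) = -313.78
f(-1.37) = 8.08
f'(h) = -1.92*h^2 + 3.0*h - 1.3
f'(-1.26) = -8.13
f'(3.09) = -10.36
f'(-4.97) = -63.64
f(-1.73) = 11.89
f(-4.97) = 123.92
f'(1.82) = -2.20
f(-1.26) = 7.14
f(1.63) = 0.93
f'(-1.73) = -12.24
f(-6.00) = 201.88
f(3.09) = -6.74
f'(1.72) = -1.82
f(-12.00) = 1339.36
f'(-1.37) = -9.01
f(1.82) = 0.58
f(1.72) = 0.78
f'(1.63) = -1.51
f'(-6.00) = -88.42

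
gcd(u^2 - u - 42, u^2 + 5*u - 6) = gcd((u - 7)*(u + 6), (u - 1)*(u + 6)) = u + 6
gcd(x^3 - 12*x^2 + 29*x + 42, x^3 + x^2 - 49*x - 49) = x^2 - 6*x - 7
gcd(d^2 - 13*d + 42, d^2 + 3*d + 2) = 1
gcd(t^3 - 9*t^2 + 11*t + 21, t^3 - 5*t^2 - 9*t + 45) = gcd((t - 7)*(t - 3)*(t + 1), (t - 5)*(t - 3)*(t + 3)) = t - 3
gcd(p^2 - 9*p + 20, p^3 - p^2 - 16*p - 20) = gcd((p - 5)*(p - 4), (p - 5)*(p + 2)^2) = p - 5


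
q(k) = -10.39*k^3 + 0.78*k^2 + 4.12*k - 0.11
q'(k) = -31.17*k^2 + 1.56*k + 4.12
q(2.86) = -225.01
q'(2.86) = -246.38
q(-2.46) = 149.15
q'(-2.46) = -188.35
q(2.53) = -152.95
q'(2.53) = -191.45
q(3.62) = -467.85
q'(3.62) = -398.70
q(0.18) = 0.60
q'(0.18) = 3.39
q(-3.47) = 429.10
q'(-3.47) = -376.61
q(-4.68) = 1062.70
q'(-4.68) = -685.88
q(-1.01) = 7.23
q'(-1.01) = -29.25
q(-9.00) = 7600.30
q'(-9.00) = -2534.69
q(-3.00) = 275.08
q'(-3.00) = -281.09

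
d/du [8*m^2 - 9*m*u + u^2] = -9*m + 2*u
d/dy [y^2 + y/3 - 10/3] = 2*y + 1/3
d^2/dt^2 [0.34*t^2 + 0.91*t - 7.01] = 0.680000000000000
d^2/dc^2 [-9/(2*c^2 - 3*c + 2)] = 18*(4*c^2 - 6*c - (4*c - 3)^2 + 4)/(2*c^2 - 3*c + 2)^3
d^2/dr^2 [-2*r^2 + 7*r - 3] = -4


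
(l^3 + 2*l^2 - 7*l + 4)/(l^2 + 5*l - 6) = (l^2 + 3*l - 4)/(l + 6)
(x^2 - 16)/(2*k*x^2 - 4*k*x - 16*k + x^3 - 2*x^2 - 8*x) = (x + 4)/(2*k*x + 4*k + x^2 + 2*x)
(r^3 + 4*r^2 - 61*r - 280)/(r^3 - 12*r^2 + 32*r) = (r^2 + 12*r + 35)/(r*(r - 4))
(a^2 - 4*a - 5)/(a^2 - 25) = (a + 1)/(a + 5)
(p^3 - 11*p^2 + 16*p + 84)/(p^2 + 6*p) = (p^3 - 11*p^2 + 16*p + 84)/(p*(p + 6))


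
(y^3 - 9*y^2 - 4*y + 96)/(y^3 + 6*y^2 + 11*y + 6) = (y^2 - 12*y + 32)/(y^2 + 3*y + 2)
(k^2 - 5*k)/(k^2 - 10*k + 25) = k/(k - 5)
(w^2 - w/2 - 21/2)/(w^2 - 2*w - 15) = (w - 7/2)/(w - 5)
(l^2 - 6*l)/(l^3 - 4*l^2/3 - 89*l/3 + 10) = 3*l/(3*l^2 + 14*l - 5)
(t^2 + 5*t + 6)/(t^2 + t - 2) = (t + 3)/(t - 1)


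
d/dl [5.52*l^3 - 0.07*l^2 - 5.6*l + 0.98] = 16.56*l^2 - 0.14*l - 5.6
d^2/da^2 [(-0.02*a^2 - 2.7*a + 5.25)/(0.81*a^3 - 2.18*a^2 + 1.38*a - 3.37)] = (-0.026244*a^6 - 10.62882*a^5 + 70.074396*a^4 - 168.838692*a^3 + 97.350612*a^2 + 110.23587*a - 82.710616)/(0.531441*a^9 - 4.290894*a^8 + 14.264586*a^7 - 31.614227*a^6 + 60.007104*a^5 - 83.103456*a^4 + 91.055187*a^3 - 93.52761*a^2 + 47.017566*a - 38.272753)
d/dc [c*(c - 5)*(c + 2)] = 3*c^2 - 6*c - 10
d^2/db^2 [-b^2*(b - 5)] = 10 - 6*b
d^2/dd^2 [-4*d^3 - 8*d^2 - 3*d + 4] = -24*d - 16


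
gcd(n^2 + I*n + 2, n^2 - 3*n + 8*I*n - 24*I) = 1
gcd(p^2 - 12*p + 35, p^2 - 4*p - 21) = p - 7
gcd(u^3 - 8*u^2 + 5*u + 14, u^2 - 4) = u - 2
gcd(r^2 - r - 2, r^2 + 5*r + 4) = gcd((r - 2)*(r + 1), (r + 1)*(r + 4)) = r + 1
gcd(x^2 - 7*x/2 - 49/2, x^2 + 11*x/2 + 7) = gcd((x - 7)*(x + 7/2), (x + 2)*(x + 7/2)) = x + 7/2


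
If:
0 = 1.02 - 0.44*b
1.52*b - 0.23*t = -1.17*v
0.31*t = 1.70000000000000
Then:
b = 2.32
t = 5.48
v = -1.93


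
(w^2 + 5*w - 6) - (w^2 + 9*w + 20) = -4*w - 26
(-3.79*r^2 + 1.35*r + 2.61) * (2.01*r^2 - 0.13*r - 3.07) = -7.6179*r^4 + 3.2062*r^3 + 16.7059*r^2 - 4.4838*r - 8.0127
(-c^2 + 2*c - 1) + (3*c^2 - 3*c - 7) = 2*c^2 - c - 8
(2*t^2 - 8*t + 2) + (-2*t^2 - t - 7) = -9*t - 5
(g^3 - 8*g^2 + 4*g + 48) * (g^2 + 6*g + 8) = g^5 - 2*g^4 - 36*g^3 + 8*g^2 + 320*g + 384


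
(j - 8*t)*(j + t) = j^2 - 7*j*t - 8*t^2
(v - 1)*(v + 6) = v^2 + 5*v - 6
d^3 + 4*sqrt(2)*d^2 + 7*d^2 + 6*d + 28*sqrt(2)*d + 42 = (d + 7)*(d + sqrt(2))*(d + 3*sqrt(2))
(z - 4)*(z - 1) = z^2 - 5*z + 4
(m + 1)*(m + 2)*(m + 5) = m^3 + 8*m^2 + 17*m + 10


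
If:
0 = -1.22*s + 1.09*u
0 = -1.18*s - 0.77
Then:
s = -0.65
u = -0.73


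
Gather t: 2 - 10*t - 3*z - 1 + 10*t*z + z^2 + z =t*(10*z - 10) + z^2 - 2*z + 1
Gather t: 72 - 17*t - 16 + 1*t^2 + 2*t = t^2 - 15*t + 56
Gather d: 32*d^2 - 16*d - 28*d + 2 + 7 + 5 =32*d^2 - 44*d + 14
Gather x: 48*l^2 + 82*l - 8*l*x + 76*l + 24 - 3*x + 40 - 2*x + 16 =48*l^2 + 158*l + x*(-8*l - 5) + 80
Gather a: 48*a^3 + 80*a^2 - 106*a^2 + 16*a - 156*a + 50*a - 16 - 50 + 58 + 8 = 48*a^3 - 26*a^2 - 90*a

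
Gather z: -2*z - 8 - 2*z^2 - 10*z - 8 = -2*z^2 - 12*z - 16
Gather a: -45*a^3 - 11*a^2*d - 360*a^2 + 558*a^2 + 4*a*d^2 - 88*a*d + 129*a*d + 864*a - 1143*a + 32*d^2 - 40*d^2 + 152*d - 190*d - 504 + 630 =-45*a^3 + a^2*(198 - 11*d) + a*(4*d^2 + 41*d - 279) - 8*d^2 - 38*d + 126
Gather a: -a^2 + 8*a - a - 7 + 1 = -a^2 + 7*a - 6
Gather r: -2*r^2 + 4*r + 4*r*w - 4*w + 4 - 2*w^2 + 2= -2*r^2 + r*(4*w + 4) - 2*w^2 - 4*w + 6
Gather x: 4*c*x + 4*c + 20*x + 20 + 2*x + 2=4*c + x*(4*c + 22) + 22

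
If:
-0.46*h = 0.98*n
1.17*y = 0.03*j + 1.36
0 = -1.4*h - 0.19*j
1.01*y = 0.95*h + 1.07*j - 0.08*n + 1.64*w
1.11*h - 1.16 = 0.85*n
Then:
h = 0.77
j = -5.66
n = -0.36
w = 3.86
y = 1.02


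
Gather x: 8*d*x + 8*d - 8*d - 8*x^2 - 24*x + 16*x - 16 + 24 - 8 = -8*x^2 + x*(8*d - 8)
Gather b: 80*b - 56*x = 80*b - 56*x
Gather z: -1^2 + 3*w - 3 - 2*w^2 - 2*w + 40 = -2*w^2 + w + 36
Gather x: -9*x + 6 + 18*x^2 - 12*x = 18*x^2 - 21*x + 6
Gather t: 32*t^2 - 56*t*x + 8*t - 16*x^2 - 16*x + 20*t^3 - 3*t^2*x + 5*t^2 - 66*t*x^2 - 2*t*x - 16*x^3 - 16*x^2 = 20*t^3 + t^2*(37 - 3*x) + t*(-66*x^2 - 58*x + 8) - 16*x^3 - 32*x^2 - 16*x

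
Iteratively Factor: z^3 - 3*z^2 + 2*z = (z)*(z^2 - 3*z + 2) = z*(z - 1)*(z - 2)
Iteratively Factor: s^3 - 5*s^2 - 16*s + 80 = (s - 5)*(s^2 - 16) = (s - 5)*(s + 4)*(s - 4)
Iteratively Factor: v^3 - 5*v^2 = (v)*(v^2 - 5*v) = v*(v - 5)*(v)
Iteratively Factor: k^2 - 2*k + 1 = (k - 1)*(k - 1)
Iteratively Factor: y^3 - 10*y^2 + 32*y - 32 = (y - 2)*(y^2 - 8*y + 16) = (y - 4)*(y - 2)*(y - 4)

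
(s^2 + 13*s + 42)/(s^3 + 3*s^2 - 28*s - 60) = (s + 7)/(s^2 - 3*s - 10)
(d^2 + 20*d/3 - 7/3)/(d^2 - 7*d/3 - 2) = (-3*d^2 - 20*d + 7)/(-3*d^2 + 7*d + 6)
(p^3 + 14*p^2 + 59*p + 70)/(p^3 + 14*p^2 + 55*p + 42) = (p^2 + 7*p + 10)/(p^2 + 7*p + 6)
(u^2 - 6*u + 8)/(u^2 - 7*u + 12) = (u - 2)/(u - 3)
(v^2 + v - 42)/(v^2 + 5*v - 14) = (v - 6)/(v - 2)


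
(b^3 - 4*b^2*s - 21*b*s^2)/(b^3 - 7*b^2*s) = (b + 3*s)/b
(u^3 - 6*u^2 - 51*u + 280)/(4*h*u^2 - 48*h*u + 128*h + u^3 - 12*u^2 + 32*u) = (u^2 + 2*u - 35)/(4*h*u - 16*h + u^2 - 4*u)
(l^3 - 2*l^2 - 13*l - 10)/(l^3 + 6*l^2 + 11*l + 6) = (l - 5)/(l + 3)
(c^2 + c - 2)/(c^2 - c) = (c + 2)/c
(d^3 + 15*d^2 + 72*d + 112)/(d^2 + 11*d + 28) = d + 4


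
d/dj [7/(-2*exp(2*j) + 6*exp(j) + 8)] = (7*exp(j) - 21/2)*exp(j)/(-exp(2*j) + 3*exp(j) + 4)^2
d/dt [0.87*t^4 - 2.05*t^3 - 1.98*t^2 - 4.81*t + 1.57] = 3.48*t^3 - 6.15*t^2 - 3.96*t - 4.81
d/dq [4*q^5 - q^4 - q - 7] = 20*q^4 - 4*q^3 - 1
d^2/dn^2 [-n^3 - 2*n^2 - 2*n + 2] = -6*n - 4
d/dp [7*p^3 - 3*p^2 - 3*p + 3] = 21*p^2 - 6*p - 3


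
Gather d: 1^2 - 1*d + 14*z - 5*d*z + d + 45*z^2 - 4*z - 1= -5*d*z + 45*z^2 + 10*z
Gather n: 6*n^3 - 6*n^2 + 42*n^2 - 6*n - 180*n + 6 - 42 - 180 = 6*n^3 + 36*n^2 - 186*n - 216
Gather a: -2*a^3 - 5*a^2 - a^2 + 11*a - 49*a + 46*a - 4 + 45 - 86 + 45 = -2*a^3 - 6*a^2 + 8*a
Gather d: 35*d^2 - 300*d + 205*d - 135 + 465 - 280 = 35*d^2 - 95*d + 50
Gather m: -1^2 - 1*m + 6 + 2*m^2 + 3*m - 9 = 2*m^2 + 2*m - 4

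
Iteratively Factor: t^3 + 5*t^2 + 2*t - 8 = (t + 2)*(t^2 + 3*t - 4) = (t - 1)*(t + 2)*(t + 4)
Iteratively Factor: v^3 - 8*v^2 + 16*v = (v - 4)*(v^2 - 4*v) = v*(v - 4)*(v - 4)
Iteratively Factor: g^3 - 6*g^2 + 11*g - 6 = (g - 2)*(g^2 - 4*g + 3) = (g - 2)*(g - 1)*(g - 3)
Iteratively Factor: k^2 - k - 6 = (k + 2)*(k - 3)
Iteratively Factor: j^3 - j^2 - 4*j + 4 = (j - 1)*(j^2 - 4) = (j - 2)*(j - 1)*(j + 2)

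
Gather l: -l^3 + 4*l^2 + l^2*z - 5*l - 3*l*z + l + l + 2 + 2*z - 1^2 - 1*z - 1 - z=-l^3 + l^2*(z + 4) + l*(-3*z - 3)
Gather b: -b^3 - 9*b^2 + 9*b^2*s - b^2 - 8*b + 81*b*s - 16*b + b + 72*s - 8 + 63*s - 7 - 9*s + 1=-b^3 + b^2*(9*s - 10) + b*(81*s - 23) + 126*s - 14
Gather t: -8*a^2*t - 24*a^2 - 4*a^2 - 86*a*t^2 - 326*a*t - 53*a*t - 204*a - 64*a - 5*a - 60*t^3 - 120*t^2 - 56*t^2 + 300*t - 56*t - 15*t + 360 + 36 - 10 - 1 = -28*a^2 - 273*a - 60*t^3 + t^2*(-86*a - 176) + t*(-8*a^2 - 379*a + 229) + 385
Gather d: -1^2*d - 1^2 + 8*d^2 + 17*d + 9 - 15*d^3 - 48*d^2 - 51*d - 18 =-15*d^3 - 40*d^2 - 35*d - 10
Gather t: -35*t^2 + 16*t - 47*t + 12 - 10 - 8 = -35*t^2 - 31*t - 6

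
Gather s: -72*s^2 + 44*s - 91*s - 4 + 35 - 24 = -72*s^2 - 47*s + 7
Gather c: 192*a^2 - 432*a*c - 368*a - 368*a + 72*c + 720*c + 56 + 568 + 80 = 192*a^2 - 736*a + c*(792 - 432*a) + 704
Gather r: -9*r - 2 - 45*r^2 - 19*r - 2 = -45*r^2 - 28*r - 4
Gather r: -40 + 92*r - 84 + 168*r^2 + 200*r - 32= 168*r^2 + 292*r - 156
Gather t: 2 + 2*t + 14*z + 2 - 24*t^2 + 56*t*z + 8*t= -24*t^2 + t*(56*z + 10) + 14*z + 4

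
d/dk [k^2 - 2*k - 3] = 2*k - 2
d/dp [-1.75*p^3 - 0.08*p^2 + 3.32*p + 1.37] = -5.25*p^2 - 0.16*p + 3.32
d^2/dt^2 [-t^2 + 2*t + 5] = -2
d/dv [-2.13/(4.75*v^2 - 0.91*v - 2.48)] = (20.235*v - 1.9383)/(-4.75*v^2 + 0.91*v + 2.48)^2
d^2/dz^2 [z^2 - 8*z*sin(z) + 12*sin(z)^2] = 8*z*sin(z) - 48*sin(z)^2 - 16*cos(z) + 26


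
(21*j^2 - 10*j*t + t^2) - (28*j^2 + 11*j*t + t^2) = -7*j^2 - 21*j*t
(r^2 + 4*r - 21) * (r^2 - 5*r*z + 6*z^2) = r^4 - 5*r^3*z + 4*r^3 + 6*r^2*z^2 - 20*r^2*z - 21*r^2 + 24*r*z^2 + 105*r*z - 126*z^2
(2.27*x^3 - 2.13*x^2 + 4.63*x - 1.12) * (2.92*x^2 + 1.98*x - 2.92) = 6.6284*x^5 - 1.725*x^4 + 2.6738*x^3 + 12.1166*x^2 - 15.7372*x + 3.2704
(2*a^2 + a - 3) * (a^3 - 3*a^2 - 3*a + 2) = 2*a^5 - 5*a^4 - 12*a^3 + 10*a^2 + 11*a - 6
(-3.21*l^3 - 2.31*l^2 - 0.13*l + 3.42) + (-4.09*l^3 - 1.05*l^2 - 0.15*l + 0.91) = -7.3*l^3 - 3.36*l^2 - 0.28*l + 4.33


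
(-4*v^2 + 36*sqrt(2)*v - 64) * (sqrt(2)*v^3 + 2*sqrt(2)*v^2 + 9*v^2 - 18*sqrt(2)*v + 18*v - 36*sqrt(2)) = -4*sqrt(2)*v^5 - 8*sqrt(2)*v^4 + 36*v^4 + 72*v^3 + 332*sqrt(2)*v^3 - 1872*v^2 + 664*sqrt(2)*v^2 - 3744*v + 1152*sqrt(2)*v + 2304*sqrt(2)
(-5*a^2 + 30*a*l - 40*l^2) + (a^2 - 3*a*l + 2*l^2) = -4*a^2 + 27*a*l - 38*l^2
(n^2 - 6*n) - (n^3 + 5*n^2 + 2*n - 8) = -n^3 - 4*n^2 - 8*n + 8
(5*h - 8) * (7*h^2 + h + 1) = 35*h^3 - 51*h^2 - 3*h - 8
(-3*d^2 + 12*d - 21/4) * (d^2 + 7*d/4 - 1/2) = -3*d^4 + 27*d^3/4 + 69*d^2/4 - 243*d/16 + 21/8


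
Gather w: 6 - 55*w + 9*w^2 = 9*w^2 - 55*w + 6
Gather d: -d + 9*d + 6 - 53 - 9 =8*d - 56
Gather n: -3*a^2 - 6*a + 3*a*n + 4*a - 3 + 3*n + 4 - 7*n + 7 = -3*a^2 - 2*a + n*(3*a - 4) + 8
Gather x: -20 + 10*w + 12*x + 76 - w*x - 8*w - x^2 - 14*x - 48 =2*w - x^2 + x*(-w - 2) + 8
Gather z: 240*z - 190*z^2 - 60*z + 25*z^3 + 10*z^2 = 25*z^3 - 180*z^2 + 180*z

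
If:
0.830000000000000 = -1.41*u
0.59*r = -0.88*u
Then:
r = 0.88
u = -0.59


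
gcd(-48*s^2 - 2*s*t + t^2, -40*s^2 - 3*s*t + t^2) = 8*s - t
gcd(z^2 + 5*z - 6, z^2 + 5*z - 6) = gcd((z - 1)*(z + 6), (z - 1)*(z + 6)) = z^2 + 5*z - 6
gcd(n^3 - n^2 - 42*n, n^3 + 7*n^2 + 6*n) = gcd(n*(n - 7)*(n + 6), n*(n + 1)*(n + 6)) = n^2 + 6*n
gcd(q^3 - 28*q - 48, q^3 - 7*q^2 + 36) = q^2 - 4*q - 12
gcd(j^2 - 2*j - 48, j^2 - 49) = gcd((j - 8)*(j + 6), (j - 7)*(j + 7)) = 1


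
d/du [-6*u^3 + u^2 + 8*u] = -18*u^2 + 2*u + 8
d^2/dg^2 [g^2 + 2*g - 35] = 2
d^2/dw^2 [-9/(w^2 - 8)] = 18*(-3*w^2 - 8)/(w^2 - 8)^3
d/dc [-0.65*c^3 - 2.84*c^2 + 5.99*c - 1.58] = -1.95*c^2 - 5.68*c + 5.99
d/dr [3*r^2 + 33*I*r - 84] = 6*r + 33*I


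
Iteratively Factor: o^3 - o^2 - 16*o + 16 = (o - 1)*(o^2 - 16) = (o - 1)*(o + 4)*(o - 4)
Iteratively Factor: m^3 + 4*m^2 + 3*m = (m)*(m^2 + 4*m + 3) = m*(m + 3)*(m + 1)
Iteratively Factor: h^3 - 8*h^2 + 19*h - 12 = (h - 4)*(h^2 - 4*h + 3) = (h - 4)*(h - 1)*(h - 3)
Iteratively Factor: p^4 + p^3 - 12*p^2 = (p)*(p^3 + p^2 - 12*p) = p*(p + 4)*(p^2 - 3*p) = p*(p - 3)*(p + 4)*(p)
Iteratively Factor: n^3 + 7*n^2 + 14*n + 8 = (n + 2)*(n^2 + 5*n + 4) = (n + 2)*(n + 4)*(n + 1)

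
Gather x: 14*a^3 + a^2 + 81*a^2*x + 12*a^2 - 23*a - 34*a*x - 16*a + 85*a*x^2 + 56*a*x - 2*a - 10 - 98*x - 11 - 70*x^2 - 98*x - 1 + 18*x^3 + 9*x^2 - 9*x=14*a^3 + 13*a^2 - 41*a + 18*x^3 + x^2*(85*a - 61) + x*(81*a^2 + 22*a - 205) - 22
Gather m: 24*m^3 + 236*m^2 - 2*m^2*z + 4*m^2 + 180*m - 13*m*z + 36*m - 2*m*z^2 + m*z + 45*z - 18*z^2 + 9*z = 24*m^3 + m^2*(240 - 2*z) + m*(-2*z^2 - 12*z + 216) - 18*z^2 + 54*z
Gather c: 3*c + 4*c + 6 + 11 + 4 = 7*c + 21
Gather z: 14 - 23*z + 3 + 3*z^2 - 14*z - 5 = 3*z^2 - 37*z + 12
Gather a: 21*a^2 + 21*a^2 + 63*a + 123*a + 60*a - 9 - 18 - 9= 42*a^2 + 246*a - 36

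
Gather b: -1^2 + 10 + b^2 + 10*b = b^2 + 10*b + 9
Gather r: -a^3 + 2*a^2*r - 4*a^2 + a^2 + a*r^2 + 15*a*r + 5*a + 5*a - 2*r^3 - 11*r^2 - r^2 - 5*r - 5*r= -a^3 - 3*a^2 + 10*a - 2*r^3 + r^2*(a - 12) + r*(2*a^2 + 15*a - 10)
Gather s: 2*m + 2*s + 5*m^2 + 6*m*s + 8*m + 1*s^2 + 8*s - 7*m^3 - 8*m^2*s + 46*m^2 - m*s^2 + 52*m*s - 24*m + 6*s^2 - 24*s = -7*m^3 + 51*m^2 - 14*m + s^2*(7 - m) + s*(-8*m^2 + 58*m - 14)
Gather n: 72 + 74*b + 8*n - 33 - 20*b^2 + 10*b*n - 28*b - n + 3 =-20*b^2 + 46*b + n*(10*b + 7) + 42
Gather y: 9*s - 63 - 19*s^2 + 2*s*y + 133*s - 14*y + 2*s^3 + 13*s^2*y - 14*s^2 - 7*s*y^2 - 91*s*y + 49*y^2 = 2*s^3 - 33*s^2 + 142*s + y^2*(49 - 7*s) + y*(13*s^2 - 89*s - 14) - 63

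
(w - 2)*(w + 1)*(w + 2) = w^3 + w^2 - 4*w - 4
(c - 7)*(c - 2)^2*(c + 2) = c^4 - 9*c^3 + 10*c^2 + 36*c - 56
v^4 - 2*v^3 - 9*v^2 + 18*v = v*(v - 3)*(v - 2)*(v + 3)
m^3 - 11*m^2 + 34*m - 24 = (m - 6)*(m - 4)*(m - 1)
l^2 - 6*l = l*(l - 6)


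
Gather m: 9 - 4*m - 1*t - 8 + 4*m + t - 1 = 0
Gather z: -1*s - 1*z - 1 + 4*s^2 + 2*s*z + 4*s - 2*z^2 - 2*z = 4*s^2 + 3*s - 2*z^2 + z*(2*s - 3) - 1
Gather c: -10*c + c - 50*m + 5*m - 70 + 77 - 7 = -9*c - 45*m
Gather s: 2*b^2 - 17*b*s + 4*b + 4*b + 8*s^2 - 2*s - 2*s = 2*b^2 + 8*b + 8*s^2 + s*(-17*b - 4)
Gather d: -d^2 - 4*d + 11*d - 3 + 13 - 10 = -d^2 + 7*d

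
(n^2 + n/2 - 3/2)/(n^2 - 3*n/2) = (2*n^2 + n - 3)/(n*(2*n - 3))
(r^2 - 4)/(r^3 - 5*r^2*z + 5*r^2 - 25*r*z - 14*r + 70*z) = (-r - 2)/(-r^2 + 5*r*z - 7*r + 35*z)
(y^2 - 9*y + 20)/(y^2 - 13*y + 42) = (y^2 - 9*y + 20)/(y^2 - 13*y + 42)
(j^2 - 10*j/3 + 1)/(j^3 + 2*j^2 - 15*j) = (j - 1/3)/(j*(j + 5))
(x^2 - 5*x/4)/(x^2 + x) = (x - 5/4)/(x + 1)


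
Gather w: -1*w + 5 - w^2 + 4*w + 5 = -w^2 + 3*w + 10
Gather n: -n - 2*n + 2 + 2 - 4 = -3*n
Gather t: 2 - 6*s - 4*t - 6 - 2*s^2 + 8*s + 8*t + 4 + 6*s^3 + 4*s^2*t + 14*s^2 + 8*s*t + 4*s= 6*s^3 + 12*s^2 + 6*s + t*(4*s^2 + 8*s + 4)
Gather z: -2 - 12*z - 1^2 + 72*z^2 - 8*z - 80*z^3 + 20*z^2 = -80*z^3 + 92*z^2 - 20*z - 3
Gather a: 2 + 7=9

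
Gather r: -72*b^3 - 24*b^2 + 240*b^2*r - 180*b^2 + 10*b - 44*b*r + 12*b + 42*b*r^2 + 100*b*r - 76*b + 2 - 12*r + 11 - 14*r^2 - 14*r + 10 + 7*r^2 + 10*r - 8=-72*b^3 - 204*b^2 - 54*b + r^2*(42*b - 7) + r*(240*b^2 + 56*b - 16) + 15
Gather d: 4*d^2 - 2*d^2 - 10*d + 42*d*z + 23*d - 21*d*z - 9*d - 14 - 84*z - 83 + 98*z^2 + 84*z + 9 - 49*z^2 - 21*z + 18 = 2*d^2 + d*(21*z + 4) + 49*z^2 - 21*z - 70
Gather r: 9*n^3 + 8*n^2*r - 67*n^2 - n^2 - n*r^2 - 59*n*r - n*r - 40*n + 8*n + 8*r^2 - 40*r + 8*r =9*n^3 - 68*n^2 - 32*n + r^2*(8 - n) + r*(8*n^2 - 60*n - 32)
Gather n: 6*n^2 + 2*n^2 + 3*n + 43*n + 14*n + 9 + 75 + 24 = 8*n^2 + 60*n + 108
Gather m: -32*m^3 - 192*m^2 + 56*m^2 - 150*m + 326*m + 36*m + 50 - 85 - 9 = -32*m^3 - 136*m^2 + 212*m - 44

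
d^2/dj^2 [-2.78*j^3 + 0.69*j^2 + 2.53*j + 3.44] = 1.38 - 16.68*j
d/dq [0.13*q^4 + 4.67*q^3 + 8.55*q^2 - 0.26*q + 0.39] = 0.52*q^3 + 14.01*q^2 + 17.1*q - 0.26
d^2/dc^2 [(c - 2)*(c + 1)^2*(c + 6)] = 12*c^2 + 36*c - 6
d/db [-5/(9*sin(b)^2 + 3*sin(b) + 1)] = 15*(6*sin(b) + 1)*cos(b)/(9*sin(b)^2 + 3*sin(b) + 1)^2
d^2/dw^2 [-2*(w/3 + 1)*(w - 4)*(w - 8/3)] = 44/9 - 4*w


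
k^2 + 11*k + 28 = (k + 4)*(k + 7)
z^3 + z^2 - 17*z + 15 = (z - 3)*(z - 1)*(z + 5)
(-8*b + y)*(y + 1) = -8*b*y - 8*b + y^2 + y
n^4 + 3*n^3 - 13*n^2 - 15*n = n*(n - 3)*(n + 1)*(n + 5)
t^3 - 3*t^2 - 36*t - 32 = (t - 8)*(t + 1)*(t + 4)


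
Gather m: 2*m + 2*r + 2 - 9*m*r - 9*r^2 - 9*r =m*(2 - 9*r) - 9*r^2 - 7*r + 2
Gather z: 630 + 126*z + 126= 126*z + 756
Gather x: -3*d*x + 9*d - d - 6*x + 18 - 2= 8*d + x*(-3*d - 6) + 16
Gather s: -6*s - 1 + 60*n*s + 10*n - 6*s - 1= 10*n + s*(60*n - 12) - 2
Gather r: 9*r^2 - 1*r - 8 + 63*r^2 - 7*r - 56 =72*r^2 - 8*r - 64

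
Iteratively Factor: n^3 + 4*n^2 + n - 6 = (n + 3)*(n^2 + n - 2) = (n + 2)*(n + 3)*(n - 1)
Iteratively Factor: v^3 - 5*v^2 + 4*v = (v - 1)*(v^2 - 4*v) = v*(v - 1)*(v - 4)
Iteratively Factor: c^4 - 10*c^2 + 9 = (c - 3)*(c^3 + 3*c^2 - c - 3) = (c - 3)*(c + 1)*(c^2 + 2*c - 3) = (c - 3)*(c + 1)*(c + 3)*(c - 1)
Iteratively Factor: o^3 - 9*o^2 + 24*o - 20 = (o - 2)*(o^2 - 7*o + 10) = (o - 5)*(o - 2)*(o - 2)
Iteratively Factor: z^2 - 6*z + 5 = (z - 1)*(z - 5)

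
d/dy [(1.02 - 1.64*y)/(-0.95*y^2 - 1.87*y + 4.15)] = (-1.558*y^2 + 1.938*y - 4.8986)/(0.9025*y^4 + 3.553*y^3 - 4.3881*y^2 - 15.521*y + 17.2225)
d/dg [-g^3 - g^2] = g*(-3*g - 2)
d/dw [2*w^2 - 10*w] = 4*w - 10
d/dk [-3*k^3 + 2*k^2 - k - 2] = -9*k^2 + 4*k - 1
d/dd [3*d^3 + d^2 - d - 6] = 9*d^2 + 2*d - 1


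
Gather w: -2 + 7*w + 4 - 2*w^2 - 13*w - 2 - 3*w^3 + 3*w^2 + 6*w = -3*w^3 + w^2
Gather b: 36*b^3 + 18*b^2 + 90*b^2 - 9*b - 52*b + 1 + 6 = 36*b^3 + 108*b^2 - 61*b + 7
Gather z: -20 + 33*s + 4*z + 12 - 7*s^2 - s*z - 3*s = -7*s^2 + 30*s + z*(4 - s) - 8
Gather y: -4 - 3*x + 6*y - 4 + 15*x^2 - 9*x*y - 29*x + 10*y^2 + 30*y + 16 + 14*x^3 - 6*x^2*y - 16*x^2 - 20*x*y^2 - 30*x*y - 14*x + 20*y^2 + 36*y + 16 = 14*x^3 - x^2 - 46*x + y^2*(30 - 20*x) + y*(-6*x^2 - 39*x + 72) + 24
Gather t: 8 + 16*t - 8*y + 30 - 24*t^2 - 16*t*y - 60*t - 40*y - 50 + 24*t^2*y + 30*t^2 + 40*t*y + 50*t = t^2*(24*y + 6) + t*(24*y + 6) - 48*y - 12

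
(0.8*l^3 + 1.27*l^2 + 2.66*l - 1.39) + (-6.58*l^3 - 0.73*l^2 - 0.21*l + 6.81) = -5.78*l^3 + 0.54*l^2 + 2.45*l + 5.42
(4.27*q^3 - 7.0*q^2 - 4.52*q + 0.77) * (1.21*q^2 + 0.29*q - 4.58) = 5.1667*q^5 - 7.2317*q^4 - 27.0558*q^3 + 31.6809*q^2 + 20.9249*q - 3.5266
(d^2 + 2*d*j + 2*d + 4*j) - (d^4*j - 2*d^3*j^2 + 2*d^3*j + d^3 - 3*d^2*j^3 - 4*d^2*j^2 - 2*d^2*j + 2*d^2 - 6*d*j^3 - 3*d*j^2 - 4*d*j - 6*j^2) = -d^4*j + 2*d^3*j^2 - 2*d^3*j - d^3 + 3*d^2*j^3 + 4*d^2*j^2 + 2*d^2*j - d^2 + 6*d*j^3 + 3*d*j^2 + 6*d*j + 2*d + 6*j^2 + 4*j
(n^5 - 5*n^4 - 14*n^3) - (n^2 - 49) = n^5 - 5*n^4 - 14*n^3 - n^2 + 49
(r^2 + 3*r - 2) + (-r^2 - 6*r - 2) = -3*r - 4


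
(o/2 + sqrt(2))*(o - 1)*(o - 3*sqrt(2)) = o^3/2 - sqrt(2)*o^2/2 - o^2/2 - 6*o + sqrt(2)*o/2 + 6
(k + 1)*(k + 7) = k^2 + 8*k + 7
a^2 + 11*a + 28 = (a + 4)*(a + 7)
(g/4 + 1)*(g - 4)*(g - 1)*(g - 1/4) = g^4/4 - 5*g^3/16 - 63*g^2/16 + 5*g - 1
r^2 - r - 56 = (r - 8)*(r + 7)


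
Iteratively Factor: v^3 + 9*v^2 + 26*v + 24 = (v + 4)*(v^2 + 5*v + 6) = (v + 2)*(v + 4)*(v + 3)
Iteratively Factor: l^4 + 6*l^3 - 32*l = (l + 4)*(l^3 + 2*l^2 - 8*l) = (l - 2)*(l + 4)*(l^2 + 4*l) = l*(l - 2)*(l + 4)*(l + 4)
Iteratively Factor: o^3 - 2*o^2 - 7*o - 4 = (o + 1)*(o^2 - 3*o - 4) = (o + 1)^2*(o - 4)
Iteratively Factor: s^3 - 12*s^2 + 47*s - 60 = (s - 4)*(s^2 - 8*s + 15) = (s - 5)*(s - 4)*(s - 3)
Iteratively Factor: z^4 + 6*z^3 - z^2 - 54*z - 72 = (z + 2)*(z^3 + 4*z^2 - 9*z - 36) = (z + 2)*(z + 3)*(z^2 + z - 12) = (z - 3)*(z + 2)*(z + 3)*(z + 4)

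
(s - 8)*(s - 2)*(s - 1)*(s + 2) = s^4 - 9*s^3 + 4*s^2 + 36*s - 32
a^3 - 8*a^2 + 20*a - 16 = (a - 4)*(a - 2)^2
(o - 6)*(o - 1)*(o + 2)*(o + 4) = o^4 - o^3 - 28*o^2 - 20*o + 48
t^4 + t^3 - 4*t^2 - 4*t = t*(t - 2)*(t + 1)*(t + 2)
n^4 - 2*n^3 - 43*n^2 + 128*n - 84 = (n - 6)*(n - 2)*(n - 1)*(n + 7)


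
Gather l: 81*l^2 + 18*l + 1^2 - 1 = 81*l^2 + 18*l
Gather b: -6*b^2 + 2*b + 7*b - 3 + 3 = -6*b^2 + 9*b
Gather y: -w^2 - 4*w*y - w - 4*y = -w^2 - w + y*(-4*w - 4)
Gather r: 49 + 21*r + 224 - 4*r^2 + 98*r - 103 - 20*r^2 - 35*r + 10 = -24*r^2 + 84*r + 180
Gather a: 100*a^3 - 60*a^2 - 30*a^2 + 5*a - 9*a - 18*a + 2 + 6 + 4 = 100*a^3 - 90*a^2 - 22*a + 12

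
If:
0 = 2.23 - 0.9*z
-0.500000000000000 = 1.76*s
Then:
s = -0.28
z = 2.48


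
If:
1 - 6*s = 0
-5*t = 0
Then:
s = 1/6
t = 0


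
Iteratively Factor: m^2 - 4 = (m - 2)*(m + 2)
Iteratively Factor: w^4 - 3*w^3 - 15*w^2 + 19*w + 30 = (w - 5)*(w^3 + 2*w^2 - 5*w - 6) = (w - 5)*(w + 1)*(w^2 + w - 6) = (w - 5)*(w + 1)*(w + 3)*(w - 2)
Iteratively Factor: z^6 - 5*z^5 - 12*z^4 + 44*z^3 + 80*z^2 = (z + 2)*(z^5 - 7*z^4 + 2*z^3 + 40*z^2) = z*(z + 2)*(z^4 - 7*z^3 + 2*z^2 + 40*z) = z^2*(z + 2)*(z^3 - 7*z^2 + 2*z + 40) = z^2*(z - 4)*(z + 2)*(z^2 - 3*z - 10) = z^2*(z - 5)*(z - 4)*(z + 2)*(z + 2)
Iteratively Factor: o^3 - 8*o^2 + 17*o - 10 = (o - 5)*(o^2 - 3*o + 2) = (o - 5)*(o - 1)*(o - 2)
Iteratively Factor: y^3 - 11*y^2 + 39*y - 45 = (y - 3)*(y^2 - 8*y + 15) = (y - 3)^2*(y - 5)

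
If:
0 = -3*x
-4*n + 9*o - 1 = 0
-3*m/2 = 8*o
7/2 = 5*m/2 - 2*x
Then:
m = 7/5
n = -269/320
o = -21/80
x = 0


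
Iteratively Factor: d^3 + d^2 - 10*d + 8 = (d - 2)*(d^2 + 3*d - 4) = (d - 2)*(d + 4)*(d - 1)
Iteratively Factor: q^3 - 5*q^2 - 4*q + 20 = (q - 5)*(q^2 - 4) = (q - 5)*(q - 2)*(q + 2)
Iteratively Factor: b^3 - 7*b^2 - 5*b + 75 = (b - 5)*(b^2 - 2*b - 15) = (b - 5)*(b + 3)*(b - 5)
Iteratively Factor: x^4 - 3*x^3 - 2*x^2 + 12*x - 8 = (x - 1)*(x^3 - 2*x^2 - 4*x + 8) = (x - 2)*(x - 1)*(x^2 - 4) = (x - 2)*(x - 1)*(x + 2)*(x - 2)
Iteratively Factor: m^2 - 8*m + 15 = (m - 3)*(m - 5)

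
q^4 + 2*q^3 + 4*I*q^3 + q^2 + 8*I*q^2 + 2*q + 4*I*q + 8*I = (q + 2)*(q - I)*(q + I)*(q + 4*I)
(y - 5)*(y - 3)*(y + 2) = y^3 - 6*y^2 - y + 30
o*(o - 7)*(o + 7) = o^3 - 49*o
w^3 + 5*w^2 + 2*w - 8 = (w - 1)*(w + 2)*(w + 4)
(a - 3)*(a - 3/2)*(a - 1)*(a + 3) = a^4 - 5*a^3/2 - 15*a^2/2 + 45*a/2 - 27/2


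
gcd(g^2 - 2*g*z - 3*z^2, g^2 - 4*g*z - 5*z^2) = g + z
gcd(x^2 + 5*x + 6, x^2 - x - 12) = x + 3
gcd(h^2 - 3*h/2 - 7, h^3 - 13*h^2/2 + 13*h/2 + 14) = h - 7/2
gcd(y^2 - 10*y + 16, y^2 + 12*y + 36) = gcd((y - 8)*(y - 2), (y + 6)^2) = 1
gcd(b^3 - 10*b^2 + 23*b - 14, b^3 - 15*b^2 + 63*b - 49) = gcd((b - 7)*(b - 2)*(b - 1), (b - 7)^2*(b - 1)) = b^2 - 8*b + 7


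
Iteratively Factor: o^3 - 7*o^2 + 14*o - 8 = (o - 1)*(o^2 - 6*o + 8) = (o - 2)*(o - 1)*(o - 4)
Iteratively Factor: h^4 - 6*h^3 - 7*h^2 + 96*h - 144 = (h + 4)*(h^3 - 10*h^2 + 33*h - 36) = (h - 3)*(h + 4)*(h^2 - 7*h + 12) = (h - 4)*(h - 3)*(h + 4)*(h - 3)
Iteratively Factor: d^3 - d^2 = (d)*(d^2 - d) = d*(d - 1)*(d)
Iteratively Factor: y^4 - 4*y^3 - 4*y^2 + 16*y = (y + 2)*(y^3 - 6*y^2 + 8*y) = (y - 2)*(y + 2)*(y^2 - 4*y) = y*(y - 2)*(y + 2)*(y - 4)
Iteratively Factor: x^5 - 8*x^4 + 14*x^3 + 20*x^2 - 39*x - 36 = (x + 1)*(x^4 - 9*x^3 + 23*x^2 - 3*x - 36) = (x + 1)^2*(x^3 - 10*x^2 + 33*x - 36) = (x - 3)*(x + 1)^2*(x^2 - 7*x + 12) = (x - 3)^2*(x + 1)^2*(x - 4)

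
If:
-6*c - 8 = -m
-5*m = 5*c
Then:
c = -8/7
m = 8/7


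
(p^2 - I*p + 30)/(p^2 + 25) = (p - 6*I)/(p - 5*I)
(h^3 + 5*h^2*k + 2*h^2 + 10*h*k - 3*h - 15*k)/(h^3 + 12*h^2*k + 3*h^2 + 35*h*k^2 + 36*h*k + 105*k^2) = (h - 1)/(h + 7*k)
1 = 1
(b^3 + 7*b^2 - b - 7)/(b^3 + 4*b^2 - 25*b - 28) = (b - 1)/(b - 4)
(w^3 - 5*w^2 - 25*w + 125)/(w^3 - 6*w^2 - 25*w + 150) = (w - 5)/(w - 6)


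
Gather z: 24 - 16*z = 24 - 16*z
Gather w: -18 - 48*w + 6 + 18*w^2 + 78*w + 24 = 18*w^2 + 30*w + 12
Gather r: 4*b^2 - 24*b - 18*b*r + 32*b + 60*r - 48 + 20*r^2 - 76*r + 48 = 4*b^2 + 8*b + 20*r^2 + r*(-18*b - 16)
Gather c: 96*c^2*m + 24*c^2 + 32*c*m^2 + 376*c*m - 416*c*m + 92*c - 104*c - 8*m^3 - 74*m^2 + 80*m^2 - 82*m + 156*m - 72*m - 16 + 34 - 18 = c^2*(96*m + 24) + c*(32*m^2 - 40*m - 12) - 8*m^3 + 6*m^2 + 2*m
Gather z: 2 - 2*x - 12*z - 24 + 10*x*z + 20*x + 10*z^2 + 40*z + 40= 18*x + 10*z^2 + z*(10*x + 28) + 18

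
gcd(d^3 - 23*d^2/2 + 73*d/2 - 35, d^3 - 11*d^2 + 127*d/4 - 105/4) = d^2 - 19*d/2 + 35/2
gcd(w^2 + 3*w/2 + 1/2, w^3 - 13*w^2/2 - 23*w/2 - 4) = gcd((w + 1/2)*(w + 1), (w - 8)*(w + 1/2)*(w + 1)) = w^2 + 3*w/2 + 1/2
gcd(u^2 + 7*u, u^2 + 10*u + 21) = u + 7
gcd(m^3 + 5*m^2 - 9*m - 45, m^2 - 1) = 1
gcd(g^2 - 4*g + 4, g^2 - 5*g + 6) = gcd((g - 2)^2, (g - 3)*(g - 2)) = g - 2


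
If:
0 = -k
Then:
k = 0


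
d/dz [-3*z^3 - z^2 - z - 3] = -9*z^2 - 2*z - 1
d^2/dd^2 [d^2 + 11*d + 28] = 2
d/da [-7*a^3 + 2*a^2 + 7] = a*(4 - 21*a)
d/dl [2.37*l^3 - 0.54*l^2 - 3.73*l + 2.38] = 7.11*l^2 - 1.08*l - 3.73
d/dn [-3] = 0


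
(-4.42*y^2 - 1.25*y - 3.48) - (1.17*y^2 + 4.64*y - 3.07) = -5.59*y^2 - 5.89*y - 0.41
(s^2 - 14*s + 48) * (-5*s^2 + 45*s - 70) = -5*s^4 + 115*s^3 - 940*s^2 + 3140*s - 3360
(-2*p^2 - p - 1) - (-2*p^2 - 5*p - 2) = 4*p + 1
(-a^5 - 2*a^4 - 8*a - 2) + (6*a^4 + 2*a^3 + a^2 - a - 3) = -a^5 + 4*a^4 + 2*a^3 + a^2 - 9*a - 5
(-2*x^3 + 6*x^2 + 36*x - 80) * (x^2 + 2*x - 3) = -2*x^5 + 2*x^4 + 54*x^3 - 26*x^2 - 268*x + 240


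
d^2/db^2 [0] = 0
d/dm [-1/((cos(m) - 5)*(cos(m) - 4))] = (9 - 2*cos(m))*sin(m)/((cos(m) - 5)^2*(cos(m) - 4)^2)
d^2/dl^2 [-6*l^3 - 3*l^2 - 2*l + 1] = -36*l - 6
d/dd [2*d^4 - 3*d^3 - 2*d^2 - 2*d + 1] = 8*d^3 - 9*d^2 - 4*d - 2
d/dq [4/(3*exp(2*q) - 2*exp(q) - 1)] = (8 - 24*exp(q))*exp(q)/(-3*exp(2*q) + 2*exp(q) + 1)^2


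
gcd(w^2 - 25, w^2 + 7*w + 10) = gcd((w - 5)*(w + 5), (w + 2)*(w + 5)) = w + 5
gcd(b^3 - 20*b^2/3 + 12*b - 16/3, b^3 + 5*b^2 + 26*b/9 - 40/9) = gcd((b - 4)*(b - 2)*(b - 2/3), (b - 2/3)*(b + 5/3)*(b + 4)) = b - 2/3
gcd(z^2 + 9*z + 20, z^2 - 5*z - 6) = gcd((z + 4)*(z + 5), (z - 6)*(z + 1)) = 1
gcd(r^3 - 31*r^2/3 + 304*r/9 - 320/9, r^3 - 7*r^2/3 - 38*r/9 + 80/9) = r - 8/3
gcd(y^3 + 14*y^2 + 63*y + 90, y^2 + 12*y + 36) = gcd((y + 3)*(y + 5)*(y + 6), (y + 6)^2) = y + 6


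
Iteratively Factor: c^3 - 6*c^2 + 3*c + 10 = (c - 5)*(c^2 - c - 2) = (c - 5)*(c - 2)*(c + 1)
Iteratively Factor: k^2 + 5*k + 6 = (k + 2)*(k + 3)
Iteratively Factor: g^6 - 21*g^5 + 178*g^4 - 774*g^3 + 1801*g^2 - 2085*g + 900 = (g - 3)*(g^5 - 18*g^4 + 124*g^3 - 402*g^2 + 595*g - 300) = (g - 3)^2*(g^4 - 15*g^3 + 79*g^2 - 165*g + 100) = (g - 4)*(g - 3)^2*(g^3 - 11*g^2 + 35*g - 25) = (g - 5)*(g - 4)*(g - 3)^2*(g^2 - 6*g + 5) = (g - 5)^2*(g - 4)*(g - 3)^2*(g - 1)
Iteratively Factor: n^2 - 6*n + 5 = (n - 5)*(n - 1)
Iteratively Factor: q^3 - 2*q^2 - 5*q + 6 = (q - 1)*(q^2 - q - 6) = (q - 3)*(q - 1)*(q + 2)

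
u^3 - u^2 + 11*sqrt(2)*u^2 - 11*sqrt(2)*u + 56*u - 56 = (u - 1)*(u + 4*sqrt(2))*(u + 7*sqrt(2))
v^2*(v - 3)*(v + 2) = v^4 - v^3 - 6*v^2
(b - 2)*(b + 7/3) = b^2 + b/3 - 14/3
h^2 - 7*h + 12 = (h - 4)*(h - 3)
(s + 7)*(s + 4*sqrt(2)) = s^2 + 4*sqrt(2)*s + 7*s + 28*sqrt(2)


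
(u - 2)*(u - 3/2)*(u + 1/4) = u^3 - 13*u^2/4 + 17*u/8 + 3/4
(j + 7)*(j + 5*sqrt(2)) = j^2 + 7*j + 5*sqrt(2)*j + 35*sqrt(2)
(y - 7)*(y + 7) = y^2 - 49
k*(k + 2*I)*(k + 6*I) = k^3 + 8*I*k^2 - 12*k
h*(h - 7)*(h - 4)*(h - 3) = h^4 - 14*h^3 + 61*h^2 - 84*h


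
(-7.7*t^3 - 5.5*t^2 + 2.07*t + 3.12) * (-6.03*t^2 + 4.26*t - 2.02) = 46.431*t^5 + 0.363*t^4 - 20.3581*t^3 + 1.1146*t^2 + 9.1098*t - 6.3024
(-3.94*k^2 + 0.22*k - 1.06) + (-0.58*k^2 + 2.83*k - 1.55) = -4.52*k^2 + 3.05*k - 2.61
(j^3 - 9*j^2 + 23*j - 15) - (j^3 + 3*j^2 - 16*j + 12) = -12*j^2 + 39*j - 27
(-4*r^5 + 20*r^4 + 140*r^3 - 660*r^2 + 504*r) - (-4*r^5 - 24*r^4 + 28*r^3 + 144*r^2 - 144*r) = 44*r^4 + 112*r^3 - 804*r^2 + 648*r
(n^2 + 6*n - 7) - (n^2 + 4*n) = 2*n - 7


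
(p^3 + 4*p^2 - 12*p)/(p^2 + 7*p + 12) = p*(p^2 + 4*p - 12)/(p^2 + 7*p + 12)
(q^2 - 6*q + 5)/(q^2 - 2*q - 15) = (q - 1)/(q + 3)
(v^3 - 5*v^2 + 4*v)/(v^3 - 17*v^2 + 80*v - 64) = v*(v - 4)/(v^2 - 16*v + 64)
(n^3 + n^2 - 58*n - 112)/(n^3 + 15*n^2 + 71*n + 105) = (n^2 - 6*n - 16)/(n^2 + 8*n + 15)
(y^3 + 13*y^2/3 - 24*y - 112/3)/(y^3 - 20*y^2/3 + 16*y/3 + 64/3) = (y + 7)/(y - 4)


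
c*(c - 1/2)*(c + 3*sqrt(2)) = c^3 - c^2/2 + 3*sqrt(2)*c^2 - 3*sqrt(2)*c/2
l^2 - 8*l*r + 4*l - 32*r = (l + 4)*(l - 8*r)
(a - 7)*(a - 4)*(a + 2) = a^3 - 9*a^2 + 6*a + 56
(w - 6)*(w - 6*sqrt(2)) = w^2 - 6*sqrt(2)*w - 6*w + 36*sqrt(2)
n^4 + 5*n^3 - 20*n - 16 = (n - 2)*(n + 1)*(n + 2)*(n + 4)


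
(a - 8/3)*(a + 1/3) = a^2 - 7*a/3 - 8/9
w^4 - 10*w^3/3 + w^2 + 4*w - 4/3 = (w - 2)^2*(w - 1/3)*(w + 1)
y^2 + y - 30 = (y - 5)*(y + 6)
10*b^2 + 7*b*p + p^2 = (2*b + p)*(5*b + p)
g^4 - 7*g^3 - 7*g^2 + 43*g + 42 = (g - 7)*(g - 3)*(g + 1)*(g + 2)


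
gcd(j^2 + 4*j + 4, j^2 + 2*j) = j + 2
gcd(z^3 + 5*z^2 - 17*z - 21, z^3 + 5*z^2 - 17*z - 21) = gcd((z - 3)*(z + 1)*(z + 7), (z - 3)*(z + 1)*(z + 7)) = z^3 + 5*z^2 - 17*z - 21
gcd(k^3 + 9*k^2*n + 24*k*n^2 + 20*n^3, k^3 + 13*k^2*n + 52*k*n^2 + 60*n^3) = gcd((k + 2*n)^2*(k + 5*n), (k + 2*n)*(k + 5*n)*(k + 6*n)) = k^2 + 7*k*n + 10*n^2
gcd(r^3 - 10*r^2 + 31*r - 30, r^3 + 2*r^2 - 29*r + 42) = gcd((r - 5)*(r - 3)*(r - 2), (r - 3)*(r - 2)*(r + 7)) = r^2 - 5*r + 6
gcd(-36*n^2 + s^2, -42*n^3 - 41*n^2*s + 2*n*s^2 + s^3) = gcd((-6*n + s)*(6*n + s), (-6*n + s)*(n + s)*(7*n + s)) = -6*n + s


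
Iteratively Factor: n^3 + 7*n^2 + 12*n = (n + 4)*(n^2 + 3*n) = (n + 3)*(n + 4)*(n)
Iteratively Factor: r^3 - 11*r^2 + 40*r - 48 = (r - 4)*(r^2 - 7*r + 12) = (r - 4)^2*(r - 3)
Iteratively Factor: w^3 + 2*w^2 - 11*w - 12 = (w - 3)*(w^2 + 5*w + 4) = (w - 3)*(w + 1)*(w + 4)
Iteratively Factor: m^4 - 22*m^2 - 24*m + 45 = (m - 5)*(m^3 + 5*m^2 + 3*m - 9) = (m - 5)*(m + 3)*(m^2 + 2*m - 3) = (m - 5)*(m - 1)*(m + 3)*(m + 3)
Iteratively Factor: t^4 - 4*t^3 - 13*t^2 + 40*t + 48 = (t - 4)*(t^3 - 13*t - 12) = (t - 4)*(t + 1)*(t^2 - t - 12) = (t - 4)^2*(t + 1)*(t + 3)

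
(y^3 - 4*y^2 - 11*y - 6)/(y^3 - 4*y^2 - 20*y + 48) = (y^2 + 2*y + 1)/(y^2 + 2*y - 8)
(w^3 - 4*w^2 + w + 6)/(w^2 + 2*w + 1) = (w^2 - 5*w + 6)/(w + 1)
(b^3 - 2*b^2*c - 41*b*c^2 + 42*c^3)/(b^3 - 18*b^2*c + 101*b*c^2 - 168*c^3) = (b^2 + 5*b*c - 6*c^2)/(b^2 - 11*b*c + 24*c^2)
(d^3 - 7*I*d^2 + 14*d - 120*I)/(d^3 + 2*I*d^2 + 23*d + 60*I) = (d - 6*I)/(d + 3*I)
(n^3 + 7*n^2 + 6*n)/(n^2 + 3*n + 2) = n*(n + 6)/(n + 2)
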